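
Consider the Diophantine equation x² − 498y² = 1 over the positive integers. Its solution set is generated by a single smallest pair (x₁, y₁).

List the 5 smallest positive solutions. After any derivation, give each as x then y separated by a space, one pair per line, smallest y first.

179777 8056
64639539457 2896567024
23241404969742401 1041472259739240
8356540122426119709697 374465516875386131936
3004627427155559641130652737 134640574453571113022377304

√498 = [22; 3,6,22,6,3,44, …], period ℓ=6 (even) → k=5
i=0: a=22 ⇒ p=22, q=1
i=1: a=3 ⇒ p=67, q=3
…
i=4: a=6 ⇒ p=56794, q=2545
i=5: a=3 ⇒ p=179777, q=8056
fundamental: x₁=179777, y₁=8056  (since 32319769729 − 498·64899136 = 1)
k=2:  x_2 = 179777·179777+498·8056·8056 = 64639539457,  y_2 = 179777·8056+8056·179777 = 2896567024
k=3:  x_3 = 179777·64639539457+498·8056·2896567024 = 23241404969742401,  y_3 = 179777·2896567024+8056·64639539457 = 1041472259739240
k=4:  x_4 = 179777·23241404969742401+498·8056·1041472259739240 = 8356540122426119709697,  y_4 = 179777·1041472259739240+8056·23241404969742401 = 374465516875386131936
k=5:  x_5 = 179777·8356540122426119709697+498·8056·374465516875386131936 = 3004627427155559641130652737,  y_5 = 179777·374465516875386131936+8056·8356540122426119709697 = 134640574453571113022377304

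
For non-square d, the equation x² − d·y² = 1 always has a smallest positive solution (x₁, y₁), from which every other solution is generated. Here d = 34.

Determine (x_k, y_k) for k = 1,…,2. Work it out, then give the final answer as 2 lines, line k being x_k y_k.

√34 = [5; 1,4,1,10, …], period ℓ=4 (even) → k=3
a_0=5:  p_0=5·1+0=5,  q_0=5·0+1=1
…
a_2=4:  p_2=4·6+5=29,  q_2=4·1+1=5
a_3=1:  p_3=1·29+6=35,  q_3=1·5+1=6
→ (35, 6).  Check: 35²=1225, 34·6²=1224, difference 1.
n=2: (35,6)∘(35,6) = (35·35+34·6·6, 35·6+6·35) = (2449,420)

35 6
2449 420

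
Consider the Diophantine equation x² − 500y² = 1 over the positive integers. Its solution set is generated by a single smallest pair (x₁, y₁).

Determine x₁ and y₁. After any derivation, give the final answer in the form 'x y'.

d=500: √d = [22; 2,1,3,2,1,…,1,2,44] (ℓ=14, even), read p_13/q_13
step 0: (22, 1)  from 22·(1,0) + (0,1)
…
step 2: (67, 3)  from 1·(45,2) + (22,1)
…
step 5: (805, 36)  from 1·(559,25) + (246,11)
step 6: (1364, 61)  from 1·(805,36) + (559,25)
…
step 12: (335522, 15005)  from 1·(259205,11592) + (76317,3413)
step 13: (930249, 41602)  from 2·(335522,15005) + (259205,11592)
→ (930249, 41602).  Check: 930249²=865363202001, 500·41602²=865363202000, difference 1.

930249 41602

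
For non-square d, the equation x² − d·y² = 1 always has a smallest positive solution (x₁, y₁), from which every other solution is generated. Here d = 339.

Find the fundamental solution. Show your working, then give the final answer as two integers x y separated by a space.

97970 5321

d=339: √d = [18; 2,2,2,1,17,1,2,2,2,36] (ℓ=10, even), read p_9/q_9
k=0  a_k=18  p_k/q_k = 18/1
…
k=8  a_k=2  p_k/q_k = 40359/2192
k=9  a_k=2  p_k/q_k = 97970/5321
→ (97970, 5321).  Check: 97970²=9598120900, 339·5321²=9598120899, difference 1.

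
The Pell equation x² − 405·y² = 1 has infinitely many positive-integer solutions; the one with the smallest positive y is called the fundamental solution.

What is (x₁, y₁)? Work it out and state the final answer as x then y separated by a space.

[20; 8,40] for √405; ℓ=2 ⇒ convergent index 1
step 0: (20, 1)  from 20·(1,0) + (0,1)
step 1: (161, 8)  from 8·(20,1) + (1,0)
fundamental: x₁=161, y₁=8  (since 25921 − 405·64 = 1)

161 8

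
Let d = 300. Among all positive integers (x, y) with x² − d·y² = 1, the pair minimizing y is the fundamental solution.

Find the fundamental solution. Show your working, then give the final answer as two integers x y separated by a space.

√300 → a₀=17, period (3,8,3,34); ℓ=4 even so k=3
i=0: a=17 ⇒ p=17, q=1
i=1: a=3 ⇒ p=52, q=3
i=2: a=8 ⇒ p=433, q=25
i=3: a=3 ⇒ p=1351, q=78
fundamental: x₁=1351, y₁=78  (since 1825201 − 300·6084 = 1)

1351 78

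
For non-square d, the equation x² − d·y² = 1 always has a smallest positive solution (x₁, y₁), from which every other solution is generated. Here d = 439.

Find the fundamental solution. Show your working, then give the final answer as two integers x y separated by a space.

√439 = [20; 1,19,1,40, …], period ℓ=4 (even) → k=3
a_0=20:  p_0=20·1+0=20,  q_0=20·0+1=1
…
a_2=19:  p_2=19·21+20=419,  q_2=19·1+1=20
a_3=1:  p_3=1·419+21=440,  q_3=1·20+1=21
(x₁, y₁) = (440, 21);  440² − 439·21² = 1 ✓

440 21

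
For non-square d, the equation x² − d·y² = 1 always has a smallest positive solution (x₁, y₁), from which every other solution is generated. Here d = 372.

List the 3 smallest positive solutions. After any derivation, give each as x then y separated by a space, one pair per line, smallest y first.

12151 630
295293601 15310260
7176225079351 372069937890

d=372: √d = [19; 3,2,12,2,3,38] (ℓ=6, even), read p_5/q_5
k=0  a_k=19  p_k/q_k = 19/1
k=1  a_k=3  p_k/q_k = 58/3
k=2  a_k=2  p_k/q_k = 135/7
…
k=4  a_k=2  p_k/q_k = 3491/181
k=5  a_k=3  p_k/q_k = 12151/630
→ (12151, 630).  Check: 12151²=147646801, 372·630²=147646800, difference 1.
(12151+630√372)^2 = 295293601 + 15310260√372
(12151+630√372)^3 = 7176225079351 + 372069937890√372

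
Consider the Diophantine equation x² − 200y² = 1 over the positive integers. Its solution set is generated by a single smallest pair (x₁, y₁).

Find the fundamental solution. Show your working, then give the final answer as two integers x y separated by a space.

√200 = [14; 7,28, …], period ℓ=2 (even) → k=1
i=0: a=14 ⇒ p=14, q=1
i=1: a=7 ⇒ p=99, q=7
fundamental: x₁=99, y₁=7  (since 9801 − 200·49 = 1)

99 7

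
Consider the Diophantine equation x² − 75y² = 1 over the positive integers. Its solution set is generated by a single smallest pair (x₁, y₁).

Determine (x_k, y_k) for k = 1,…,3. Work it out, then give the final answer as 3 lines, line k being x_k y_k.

√75 → a₀=8, period (1,1,1,16); ℓ=4 even so k=3
a_0=8:  p_0=8·1+0=8,  q_0=8·0+1=1
a_1=1:  p_1=1·8+1=9,  q_1=1·1+0=1
a_2=1:  p_2=1·9+8=17,  q_2=1·1+1=2
a_3=1:  p_3=1·17+9=26,  q_3=1·2+1=3
(x₁, y₁) = (26, 3);  26² − 75·3² = 1 ✓
(x_2, y_2) = (26·26 + 75·3·3, 26·3 + 3·26) = (1351, 156)
(x_3, y_3) = (26·1351 + 75·3·156, 26·156 + 3·1351) = (70226, 8109)

26 3
1351 156
70226 8109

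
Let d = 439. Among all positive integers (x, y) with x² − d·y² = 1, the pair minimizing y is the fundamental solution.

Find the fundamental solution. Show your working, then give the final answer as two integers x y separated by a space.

440 21

√439 = [20; 1,19,1,40, …], period ℓ=4 (even) → k=3
k=0  a_k=20  p_k/q_k = 20/1
k=1  a_k=1  p_k/q_k = 21/1
k=2  a_k=19  p_k/q_k = 419/20
k=3  a_k=1  p_k/q_k = 440/21
(x₁, y₁) = (440, 21);  440² − 439·21² = 1 ✓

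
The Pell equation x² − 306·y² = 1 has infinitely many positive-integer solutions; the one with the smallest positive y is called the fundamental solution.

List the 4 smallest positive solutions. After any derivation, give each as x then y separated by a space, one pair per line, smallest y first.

35 2
2449 140
171395 9798
11995201 685720

d=306: √d = [17; 2,34] (ℓ=2, even), read p_1/q_1
a_0=17:  p_0=17·1+0=17,  q_0=17·0+1=1
a_1=2:  p_1=2·17+1=35,  q_1=2·1+0=2
fundamental: x₁=35, y₁=2  (since 1225 − 306·4 = 1)
(35+2√306)^2 = 2449 + 140√306
(35+2√306)^3 = 171395 + 9798√306
(35+2√306)^4 = 11995201 + 685720√306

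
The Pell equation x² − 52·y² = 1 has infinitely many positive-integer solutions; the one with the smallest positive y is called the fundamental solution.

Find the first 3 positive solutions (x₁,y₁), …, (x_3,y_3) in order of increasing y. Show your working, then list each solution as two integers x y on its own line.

649 90
842401 116820
1093435849 151632270

[7; 4,1,2,1,4,14] for √52; ℓ=6 ⇒ convergent index 5
i=0: a=7 ⇒ p=7, q=1
i=1: a=4 ⇒ p=29, q=4
…
i=4: a=1 ⇒ p=137, q=19
i=5: a=4 ⇒ p=649, q=90
(x₁, y₁) = (649, 90);  649² − 52·90² = 1 ✓
n=2: (649,90)∘(649,90) = (649·649+52·90·90, 649·90+90·649) = (842401,116820)
n=3: (842401,116820)∘(649,90) = (649·842401+52·90·116820, 649·116820+90·842401) = (1093435849,151632270)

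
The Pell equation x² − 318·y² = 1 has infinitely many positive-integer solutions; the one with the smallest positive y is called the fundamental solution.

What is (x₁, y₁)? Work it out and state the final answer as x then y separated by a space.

[17; 1,4,1,34] for √318; ℓ=4 ⇒ convergent index 3
k=0  a_k=17  p_k/q_k = 17/1
…
k=2  a_k=4  p_k/q_k = 89/5
k=3  a_k=1  p_k/q_k = 107/6
(x₁, y₁) = (107, 6);  107² − 318·6² = 1 ✓

107 6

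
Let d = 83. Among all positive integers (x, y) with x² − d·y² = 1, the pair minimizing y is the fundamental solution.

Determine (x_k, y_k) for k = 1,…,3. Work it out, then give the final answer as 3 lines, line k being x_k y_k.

√83 = [9; 9,18, …], period ℓ=2 (even) → k=1
k=0  a_k=9  p_k/q_k = 9/1
k=1  a_k=9  p_k/q_k = 82/9
fundamental: x₁=82, y₁=9  (since 6724 − 83·81 = 1)
k=2:  x_2 = 82·82+83·9·9 = 13447,  y_2 = 82·9+9·82 = 1476
k=3:  x_3 = 82·13447+83·9·1476 = 2205226,  y_3 = 82·1476+9·13447 = 242055

82 9
13447 1476
2205226 242055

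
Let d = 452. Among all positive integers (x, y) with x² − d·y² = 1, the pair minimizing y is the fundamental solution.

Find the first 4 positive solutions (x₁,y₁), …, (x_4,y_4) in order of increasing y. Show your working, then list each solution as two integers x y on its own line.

√452 → a₀=21, period (3,1,5,3,10,3,5,1,3,42); ℓ=10 even so k=9
k=0  a_k=21  p_k/q_k = 21/1
…
k=3  a_k=5  p_k/q_k = 489/23
…
k=5  a_k=10  p_k/q_k = 16009/753
…
k=8  a_k=1  p_k/q_k = 313483/14745
k=9  a_k=3  p_k/q_k = 1204353/56648
fundamental: x₁=1204353, y₁=56648  (since 1450466148609 − 452·3208995904 = 1)
k=2:  x_2 = 1204353·1204353+452·56648·56648 = 2900932297217,  y_2 = 1204353·56648+56648·1204353 = 136448377488
k=3:  x_3 = 1204353·2900932297217+452·56648·136448377488 = 6987493029899166849,  y_3 = 1204353·136448377488+56648·2900932297217 = 328664025545553880
k=4:  x_4 = 1204353·6987493029899166849+452·56648·328664025545553880 = 16830816386073401651890177,  y_4 = 1204353·328664025545553880+56648·6987493029899166849 = 791655010315592455701792

1204353 56648
2900932297217 136448377488
6987493029899166849 328664025545553880
16830816386073401651890177 791655010315592455701792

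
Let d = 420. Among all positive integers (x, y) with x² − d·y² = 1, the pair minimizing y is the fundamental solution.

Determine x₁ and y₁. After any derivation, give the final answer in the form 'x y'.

[20; 2,40] for √420; ℓ=2 ⇒ convergent index 1
i=0: a=20 ⇒ p=20, q=1
i=1: a=2 ⇒ p=41, q=2
→ (41, 2).  Check: 41²=1681, 420·2²=1680, difference 1.

41 2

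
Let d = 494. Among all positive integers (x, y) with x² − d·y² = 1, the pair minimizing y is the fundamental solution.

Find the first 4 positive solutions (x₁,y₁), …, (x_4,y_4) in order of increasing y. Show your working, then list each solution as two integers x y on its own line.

73035 3286
10668222449 479986020
1558307253052395 70111557938114
227621940442695115201 10241195267540325960

√494 = [22; 4,2,2,1,2,1,2,2,4,44, …], period ℓ=10 (even) → k=9
a_0=22:  p_0=22·1+0=22,  q_0=22·0+1=1
…
a_2=2:  p_2=2·89+22=200,  q_2=2·4+1=9
a_3=2:  p_3=2·200+89=489,  q_3=2·9+4=22
a_4=1:  p_4=1·489+200=689,  q_4=1·22+9=31
a_5=2:  p_5=2·689+489=1867,  q_5=2·31+22=84
…
a_8=2:  p_8=2·6979+2556=16514,  q_8=2·314+115=743
a_9=4:  p_9=4·16514+6979=73035,  q_9=4·743+314=3286
(x₁, y₁) = (73035, 3286);  73035² − 494·3286² = 1 ✓
(73035+3286√494)^2 = 10668222449 + 479986020√494
(73035+3286√494)^3 = 1558307253052395 + 70111557938114√494
(73035+3286√494)^4 = 227621940442695115201 + 10241195267540325960√494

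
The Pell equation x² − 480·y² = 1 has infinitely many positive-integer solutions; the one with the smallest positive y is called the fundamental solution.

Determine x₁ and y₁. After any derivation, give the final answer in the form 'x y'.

241 11

√480 → a₀=21, period (1,9,1,42); ℓ=4 even so k=3
a_0=21:  p_0=21·1+0=21,  q_0=21·0+1=1
a_1=1:  p_1=1·21+1=22,  q_1=1·1+0=1
a_2=9:  p_2=9·22+21=219,  q_2=9·1+1=10
a_3=1:  p_3=1·219+22=241,  q_3=1·10+1=11
fundamental: x₁=241, y₁=11  (since 58081 − 480·121 = 1)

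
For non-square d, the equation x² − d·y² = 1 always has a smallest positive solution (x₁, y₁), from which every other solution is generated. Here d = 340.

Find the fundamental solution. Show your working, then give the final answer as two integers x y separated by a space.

d=340: √d = [18; 2,3,1,1,1,…,3,2,36] (ℓ=14, even), read p_13/q_13
a_0=18:  p_0=18·1+0=18,  q_0=18·0+1=1
a_1=2:  p_1=2·18+1=37,  q_1=2·1+0=2
…
a_3=1:  p_3=1·129+37=166,  q_3=1·7+2=9
a_4=1:  p_4=1·166+129=295,  q_4=1·9+7=16
…
a_6=1:  p_6=1·461+295=756,  q_6=1·25+16=41
a_7=8:  p_7=8·756+461=6509,  q_7=8·41+25=353
a_8=1:  p_8=1·6509+756=7265,  q_8=1·353+41=394
a_9=1:  p_9=1·7265+6509=13774,  q_9=1·394+353=747
a_10=1:  p_10=1·13774+7265=21039,  q_10=1·747+394=1141
a_11=1:  p_11=1·21039+13774=34813,  q_11=1·1141+747=1888
a_12=3:  p_12=3·34813+21039=125478,  q_12=3·1888+1141=6805
a_13=2:  p_13=2·125478+34813=285769,  q_13=2·6805+1888=15498
(x₁, y₁) = (285769, 15498);  285769² − 340·15498² = 1 ✓

285769 15498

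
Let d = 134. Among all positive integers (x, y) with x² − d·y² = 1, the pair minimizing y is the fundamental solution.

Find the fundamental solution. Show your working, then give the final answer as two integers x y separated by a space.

d=134: √d = [11; 1,1,2,1,3,…,1,1,22] (ℓ=14, even), read p_13/q_13
step 0: (11, 1)  from 11·(1,0) + (0,1)
step 1: (12, 1)  from 1·(11,1) + (1,0)
step 2: (23, 2)  from 1·(12,1) + (11,1)
…
step 6: (382, 33)  from 1·(301,26) + (81,7)
step 7: (4121, 356)  from 10·(382,33) + (301,26)
step 8: (4503, 389)  from 1·(4121,356) + (382,33)
step 9: (17630, 1523)  from 3·(4503,389) + (4121,356)
step 10: (22133, 1912)  from 1·(17630,1523) + (4503,389)
step 11: (61896, 5347)  from 2·(22133,1912) + (17630,1523)
step 12: (84029, 7259)  from 1·(61896,5347) + (22133,1912)
step 13: (145925, 12606)  from 1·(84029,7259) + (61896,5347)
fundamental: x₁=145925, y₁=12606  (since 21294105625 − 134·158911236 = 1)

145925 12606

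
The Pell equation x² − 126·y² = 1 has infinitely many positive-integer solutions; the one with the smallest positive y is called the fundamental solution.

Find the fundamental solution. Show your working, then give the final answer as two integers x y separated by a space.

[11; 4,2,4,22] for √126; ℓ=4 ⇒ convergent index 3
k=0  a_k=11  p_k/q_k = 11/1
…
k=2  a_k=2  p_k/q_k = 101/9
k=3  a_k=4  p_k/q_k = 449/40
→ (449, 40).  Check: 449²=201601, 126·40²=201600, difference 1.

449 40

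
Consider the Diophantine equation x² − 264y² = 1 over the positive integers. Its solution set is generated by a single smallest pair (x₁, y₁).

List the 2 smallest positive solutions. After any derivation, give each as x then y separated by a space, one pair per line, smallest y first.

√264 = [16; 4,32, …], period ℓ=2 (even) → k=1
k=0  a_k=16  p_k/q_k = 16/1
k=1  a_k=4  p_k/q_k = 65/4
fundamental: x₁=65, y₁=4  (since 4225 − 264·16 = 1)
k=2:  x_2 = 65·65+264·4·4 = 8449,  y_2 = 65·4+4·65 = 520

65 4
8449 520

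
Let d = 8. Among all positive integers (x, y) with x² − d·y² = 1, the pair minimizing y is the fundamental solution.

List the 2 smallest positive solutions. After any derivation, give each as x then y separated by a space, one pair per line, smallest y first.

3 1
17 6

d=8: √d = [2; 1,4] (ℓ=2, even), read p_1/q_1
step 0: (2, 1)  from 2·(1,0) + (0,1)
step 1: (3, 1)  from 1·(2,1) + (1,0)
(x₁, y₁) = (3, 1);  3² − 8·1² = 1 ✓
k=2:  x_2 = 3·3+8·1·1 = 17,  y_2 = 3·1+1·3 = 6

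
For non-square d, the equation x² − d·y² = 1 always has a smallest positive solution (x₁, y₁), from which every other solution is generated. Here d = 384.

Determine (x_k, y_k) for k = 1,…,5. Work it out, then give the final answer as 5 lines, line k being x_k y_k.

[19; 1,1,2,9,2,1,1,38] for √384; ℓ=8 ⇒ convergent index 7
i=0: a=19 ⇒ p=19, q=1
i=1: a=1 ⇒ p=20, q=1
i=2: a=1 ⇒ p=39, q=2
…
i=4: a=9 ⇒ p=921, q=47
i=5: a=2 ⇒ p=1940, q=99
i=6: a=1 ⇒ p=2861, q=146
i=7: a=1 ⇒ p=4801, q=245
(x₁, y₁) = (4801, 245);  4801² − 384·245² = 1 ✓
(4801+245√384)^2 = 46099201 + 2352490√384
(4801+245√384)^3 = 442644523201 + 22588608735√384
(4801+245√384)^4 = 4250272665676801 + 216895818720980√384
(4801+245√384)^5 = 40811117693184120001 + 2082633628770241225√384

4801 245
46099201 2352490
442644523201 22588608735
4250272665676801 216895818720980
40811117693184120001 2082633628770241225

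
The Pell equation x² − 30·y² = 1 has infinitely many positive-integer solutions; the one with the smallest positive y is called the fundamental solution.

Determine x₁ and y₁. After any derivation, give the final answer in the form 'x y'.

√30 → a₀=5, period (2,10); ℓ=2 even so k=1
k=0  a_k=5  p_k/q_k = 5/1
k=1  a_k=2  p_k/q_k = 11/2
fundamental: x₁=11, y₁=2  (since 121 − 30·4 = 1)

11 2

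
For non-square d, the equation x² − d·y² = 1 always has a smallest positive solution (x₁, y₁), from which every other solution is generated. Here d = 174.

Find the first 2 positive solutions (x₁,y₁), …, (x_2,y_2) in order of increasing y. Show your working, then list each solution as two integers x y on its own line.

d=174: √d = [13; 5,4,5,26] (ℓ=4, even), read p_3/q_3
k=0  a_k=13  p_k/q_k = 13/1
k=1  a_k=5  p_k/q_k = 66/5
k=2  a_k=4  p_k/q_k = 277/21
k=3  a_k=5  p_k/q_k = 1451/110
(x₁, y₁) = (1451, 110);  1451² − 174·110² = 1 ✓
n=2: (1451,110)∘(1451,110) = (1451·1451+174·110·110, 1451·110+110·1451) = (4210801,319220)

1451 110
4210801 319220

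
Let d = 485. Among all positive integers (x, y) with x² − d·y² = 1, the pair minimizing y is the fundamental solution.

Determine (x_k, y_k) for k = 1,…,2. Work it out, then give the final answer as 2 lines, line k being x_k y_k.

969 44
1877921 85272

√485 = [22; 44, …], period ℓ=1 (odd) → k=1
a_0=22:  p_0=22·1+0=22,  q_0=22·0+1=1
a_1=44:  p_1=44·22+1=969,  q_1=44·1+0=44
→ (969, 44).  Check: 969²=938961, 485·44²=938960, difference 1.
k=2:  x_2 = 969·969+485·44·44 = 1877921,  y_2 = 969·44+44·969 = 85272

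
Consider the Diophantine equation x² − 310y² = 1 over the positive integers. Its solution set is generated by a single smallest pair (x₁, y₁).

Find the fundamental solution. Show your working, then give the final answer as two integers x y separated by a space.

848719 48204

d=310: √d = [17; 1,1,1,1,5,…,1,1,34] (ℓ=16, even), read p_15/q_15
i=0: a=17 ⇒ p=17, q=1
i=1: a=1 ⇒ p=18, q=1
…
i=4: a=1 ⇒ p=88, q=5
…
i=6: a=3 ⇒ p=1567, q=89
i=7: a=1 ⇒ p=2060, q=117
…
i=10: a=3 ⇒ p=28928, q=1643
…
i=12: a=1 ⇒ p=181315, q=10298
i=13: a=1 ⇒ p=333702, q=18953
i=14: a=1 ⇒ p=515017, q=29251
i=15: a=1 ⇒ p=848719, q=48204
(x₁, y₁) = (848719, 48204);  848719² − 310·48204² = 1 ✓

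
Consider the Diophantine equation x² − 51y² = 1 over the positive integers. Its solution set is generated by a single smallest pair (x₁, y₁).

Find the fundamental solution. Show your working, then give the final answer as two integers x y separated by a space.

50 7

√51 → a₀=7, period (7,14); ℓ=2 even so k=1
i=0: a=7 ⇒ p=7, q=1
i=1: a=7 ⇒ p=50, q=7
(x₁, y₁) = (50, 7);  50² − 51·7² = 1 ✓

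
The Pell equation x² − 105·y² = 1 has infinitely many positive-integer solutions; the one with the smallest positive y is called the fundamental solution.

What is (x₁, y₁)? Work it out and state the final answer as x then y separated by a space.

√105 → a₀=10, period (4,20); ℓ=2 even so k=1
a_0=10:  p_0=10·1+0=10,  q_0=10·0+1=1
a_1=4:  p_1=4·10+1=41,  q_1=4·1+0=4
fundamental: x₁=41, y₁=4  (since 1681 − 105·16 = 1)

41 4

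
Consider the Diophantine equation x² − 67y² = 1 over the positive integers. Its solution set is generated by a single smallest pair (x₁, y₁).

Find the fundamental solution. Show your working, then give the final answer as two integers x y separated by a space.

48842 5967

√67 → a₀=8, period (5,2,1,1,7,1,1,2,5,16); ℓ=10 even so k=9
i=0: a=8 ⇒ p=8, q=1
i=1: a=5 ⇒ p=41, q=5
…
i=4: a=1 ⇒ p=221, q=27
…
i=6: a=1 ⇒ p=1899, q=232
…
i=8: a=2 ⇒ p=9053, q=1106
i=9: a=5 ⇒ p=48842, q=5967
(x₁, y₁) = (48842, 5967);  48842² − 67·5967² = 1 ✓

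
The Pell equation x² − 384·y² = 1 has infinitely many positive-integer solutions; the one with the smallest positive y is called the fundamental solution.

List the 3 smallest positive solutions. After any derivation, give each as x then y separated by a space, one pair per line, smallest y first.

4801 245
46099201 2352490
442644523201 22588608735

d=384: √d = [19; 1,1,2,9,2,1,1,38] (ℓ=8, even), read p_7/q_7
a_0=19:  p_0=19·1+0=19,  q_0=19·0+1=1
a_1=1:  p_1=1·19+1=20,  q_1=1·1+0=1
a_2=1:  p_2=1·20+19=39,  q_2=1·1+1=2
a_3=2:  p_3=2·39+20=98,  q_3=2·2+1=5
a_4=9:  p_4=9·98+39=921,  q_4=9·5+2=47
…
a_6=1:  p_6=1·1940+921=2861,  q_6=1·99+47=146
a_7=1:  p_7=1·2861+1940=4801,  q_7=1·146+99=245
→ (4801, 245).  Check: 4801²=23049601, 384·245²=23049600, difference 1.
k=2:  x_2 = 4801·4801+384·245·245 = 46099201,  y_2 = 4801·245+245·4801 = 2352490
k=3:  x_3 = 4801·46099201+384·245·2352490 = 442644523201,  y_3 = 4801·2352490+245·46099201 = 22588608735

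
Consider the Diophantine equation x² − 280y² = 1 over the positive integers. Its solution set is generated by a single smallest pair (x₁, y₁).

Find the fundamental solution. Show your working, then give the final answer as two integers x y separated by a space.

251 15

d=280: √d = [16; 1,2,1,2,1,32] (ℓ=6, even), read p_5/q_5
k=0  a_k=16  p_k/q_k = 16/1
…
k=2  a_k=2  p_k/q_k = 50/3
k=3  a_k=1  p_k/q_k = 67/4
k=4  a_k=2  p_k/q_k = 184/11
k=5  a_k=1  p_k/q_k = 251/15
→ (251, 15).  Check: 251²=63001, 280·15²=63000, difference 1.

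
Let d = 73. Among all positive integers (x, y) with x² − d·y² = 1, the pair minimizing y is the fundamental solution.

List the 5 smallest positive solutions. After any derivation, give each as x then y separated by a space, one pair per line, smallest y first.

d=73: √d = [8; 1,1,5,5,1,1,16] (ℓ=7, odd), read p_13/q_13
a_0=8:  p_0=8·1+0=8,  q_0=8·0+1=1
…
a_2=1:  p_2=1·9+8=17,  q_2=1·1+1=2
…
a_7=16:  p_7=16·1068+581=17669,  q_7=16·125+68=2068
…
a_11=5:  p_11=5·200767+36406=1040241,  q_11=5·23498+4261=121751
a_12=1:  p_12=1·1040241+200767=1241008,  q_12=1·121751+23498=145249
a_13=1:  p_13=1·1241008+1040241=2281249,  q_13=1·145249+121751=267000
(x₁, y₁) = (2281249, 267000);  2281249² − 73·267000² = 1 ✓
(2281249+267000√73)^2 = 10408194000001 + 1218186966000√73
(2281249+267000√73)^3 = 47487364308614281249 + 5557975596000801000√73
(2281249+267000√73)^4 = 216661004683313632776000001 + 25358252540801244373932000√73
(2281249+267000√73)^5 = 988515400545561595548925838281249 + 115696976500895037877980001335000√73

2281249 267000
10408194000001 1218186966000
47487364308614281249 5557975596000801000
216661004683313632776000001 25358252540801244373932000
988515400545561595548925838281249 115696976500895037877980001335000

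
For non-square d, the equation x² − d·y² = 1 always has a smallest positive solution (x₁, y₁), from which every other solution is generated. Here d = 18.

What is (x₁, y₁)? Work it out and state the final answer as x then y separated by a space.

17 4

[4; 4,8] for √18; ℓ=2 ⇒ convergent index 1
i=0: a=4 ⇒ p=4, q=1
i=1: a=4 ⇒ p=17, q=4
→ (17, 4).  Check: 17²=289, 18·4²=288, difference 1.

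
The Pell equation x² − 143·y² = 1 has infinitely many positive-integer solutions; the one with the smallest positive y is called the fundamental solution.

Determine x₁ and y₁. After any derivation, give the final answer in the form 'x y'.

√143 = [11; 1,22, …], period ℓ=2 (even) → k=1
a_0=11:  p_0=11·1+0=11,  q_0=11·0+1=1
a_1=1:  p_1=1·11+1=12,  q_1=1·1+0=1
fundamental: x₁=12, y₁=1  (since 144 − 143·1 = 1)

12 1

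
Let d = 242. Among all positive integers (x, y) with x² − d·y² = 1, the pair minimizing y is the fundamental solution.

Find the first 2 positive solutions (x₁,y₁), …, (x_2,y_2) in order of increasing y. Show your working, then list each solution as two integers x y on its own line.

19601 1260
768398401 49394520

√242 → a₀=15, period (1,1,3,1,14,1,3,1,1,30); ℓ=10 even so k=9
i=0: a=15 ⇒ p=15, q=1
i=1: a=1 ⇒ p=16, q=1
i=2: a=1 ⇒ p=31, q=2
i=3: a=3 ⇒ p=109, q=7
…
i=5: a=14 ⇒ p=2069, q=133
…
i=7: a=3 ⇒ p=8696, q=559
i=8: a=1 ⇒ p=10905, q=701
i=9: a=1 ⇒ p=19601, q=1260
→ (19601, 1260).  Check: 19601²=384199201, 242·1260²=384199200, difference 1.
(x_2, y_2) = (19601·19601 + 242·1260·1260, 19601·1260 + 1260·19601) = (768398401, 49394520)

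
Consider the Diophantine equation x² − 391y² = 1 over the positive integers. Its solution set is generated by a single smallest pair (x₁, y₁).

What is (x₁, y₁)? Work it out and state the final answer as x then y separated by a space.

7338680 371133

[19; 1,3,2,2,1,…,3,1,38] for √391; ℓ=16 ⇒ convergent index 15
step 0: (19, 1)  from 19·(1,0) + (0,1)
…
step 2: (79, 4)  from 3·(20,1) + (19,1)
step 3: (178, 9)  from 2·(79,4) + (20,1)
step 4: (435, 22)  from 2·(178,9) + (79,4)
…
step 10: (160266, 8105)  from 1·(107747,5449) + (52519,2656)
step 11: (268013, 13554)  from 1·(160266,8105) + (107747,5449)
…
step 13: (1660597, 83980)  from 2·(696292,35213) + (268013,13554)
step 14: (5678083, 287153)  from 3·(1660597,83980) + (696292,35213)
step 15: (7338680, 371133)  from 1·(5678083,287153) + (1660597,83980)
→ (7338680, 371133).  Check: 7338680²=53856224142400, 391·371133²=53856224142399, difference 1.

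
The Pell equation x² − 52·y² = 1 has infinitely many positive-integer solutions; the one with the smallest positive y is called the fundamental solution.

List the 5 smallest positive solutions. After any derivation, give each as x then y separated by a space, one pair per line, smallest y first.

√52 → a₀=7, period (4,1,2,1,4,14); ℓ=6 even so k=5
i=0: a=7 ⇒ p=7, q=1
i=1: a=4 ⇒ p=29, q=4
…
i=4: a=1 ⇒ p=137, q=19
i=5: a=4 ⇒ p=649, q=90
fundamental: x₁=649, y₁=90  (since 421201 − 52·8100 = 1)
k=2:  x_2 = 649·649+52·90·90 = 842401,  y_2 = 649·90+90·649 = 116820
k=3:  x_3 = 649·842401+52·90·116820 = 1093435849,  y_3 = 649·116820+90·842401 = 151632270
k=4:  x_4 = 649·1093435849+52·90·151632270 = 1419278889601,  y_4 = 649·151632270+90·1093435849 = 196818569640
k=5:  x_5 = 649·1419278889601+52·90·196818569640 = 1842222905266249,  y_5 = 649·196818569640+90·1419278889601 = 255470351760450

649 90
842401 116820
1093435849 151632270
1419278889601 196818569640
1842222905266249 255470351760450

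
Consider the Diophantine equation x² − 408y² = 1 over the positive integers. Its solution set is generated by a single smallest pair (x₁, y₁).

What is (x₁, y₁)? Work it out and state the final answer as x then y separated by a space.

101 5

[20; 5,40] for √408; ℓ=2 ⇒ convergent index 1
k=0  a_k=20  p_k/q_k = 20/1
k=1  a_k=5  p_k/q_k = 101/5
fundamental: x₁=101, y₁=5  (since 10201 − 408·25 = 1)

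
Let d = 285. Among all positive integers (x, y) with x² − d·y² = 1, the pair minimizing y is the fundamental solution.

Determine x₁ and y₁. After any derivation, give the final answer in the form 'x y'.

√285 → a₀=16, period (1,7,2,7,1,32); ℓ=6 even so k=5
step 0: (16, 1)  from 16·(1,0) + (0,1)
step 1: (17, 1)  from 1·(16,1) + (1,0)
step 2: (135, 8)  from 7·(17,1) + (16,1)
step 3: (287, 17)  from 2·(135,8) + (17,1)
step 4: (2144, 127)  from 7·(287,17) + (135,8)
step 5: (2431, 144)  from 1·(2144,127) + (287,17)
(x₁, y₁) = (2431, 144);  2431² − 285·144² = 1 ✓

2431 144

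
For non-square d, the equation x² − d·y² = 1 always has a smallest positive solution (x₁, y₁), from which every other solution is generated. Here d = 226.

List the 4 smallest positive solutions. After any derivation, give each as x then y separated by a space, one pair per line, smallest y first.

451 30
406801 27060
366934051 24408090
330974107201 22016070120

√226 → a₀=15, period (30); ℓ=1 odd so k=1
i=0: a=15 ⇒ p=15, q=1
i=1: a=30 ⇒ p=451, q=30
fundamental: x₁=451, y₁=30  (since 203401 − 226·900 = 1)
k=2:  x_2 = 451·451+226·30·30 = 406801,  y_2 = 451·30+30·451 = 27060
k=3:  x_3 = 451·406801+226·30·27060 = 366934051,  y_3 = 451·27060+30·406801 = 24408090
k=4:  x_4 = 451·366934051+226·30·24408090 = 330974107201,  y_4 = 451·24408090+30·366934051 = 22016070120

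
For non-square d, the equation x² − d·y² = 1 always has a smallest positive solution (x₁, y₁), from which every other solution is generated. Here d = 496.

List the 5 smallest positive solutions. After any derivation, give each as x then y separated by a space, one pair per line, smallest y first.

4620799 207480
42703566796801 1917446753040
394649197502177907199 17720272078000750440
3647189234337689639247667201 163763630995505661818050080
33705856733676329245494460531519999 1513437644680785412974289982477400

√496 = [22; 3,1,2,4,1,…,1,3,44, …], period ℓ=16 (even) → k=15
a_0=22:  p_0=22·1+0=22,  q_0=22·0+1=1
a_1=3:  p_1=3·22+1=67,  q_1=3·1+0=3
a_2=1:  p_2=1·67+22=89,  q_2=1·3+1=4
a_3=2:  p_3=2·89+67=245,  q_3=2·4+3=11
…
a_6=1:  p_6=1·1314+1069=2383,  q_6=1·59+48=107
a_7=2:  p_7=2·2383+1314=6080,  q_7=2·107+59=273
…
a_9=2:  p_9=2·14543+6080=35166,  q_9=2·653+273=1579
a_10=1:  p_10=1·35166+14543=49709,  q_10=1·1579+653=2232
a_11=1:  p_11=1·49709+35166=84875,  q_11=1·2232+1579=3811
a_12=4:  p_12=4·84875+49709=389209,  q_12=4·3811+2232=17476
…
a_14=1:  p_14=1·863293+389209=1252502,  q_14=1·38763+17476=56239
a_15=3:  p_15=3·1252502+863293=4620799,  q_15=3·56239+38763=207480
→ (4620799, 207480).  Check: 4620799²=21351783398401, 496·207480²=21351783398400, difference 1.
(x_2, y_2) = (4620799·4620799 + 496·207480·207480, 4620799·207480 + 207480·4620799) = (42703566796801, 1917446753040)
(x_3, y_3) = (4620799·42703566796801 + 496·207480·1917446753040, 4620799·1917446753040 + 207480·42703566796801) = (394649197502177907199, 17720272078000750440)
(x_4, y_4) = (4620799·394649197502177907199 + 496·207480·17720272078000750440, 4620799·17720272078000750440 + 207480·394649197502177907199) = (3647189234337689639247667201, 163763630995505661818050080)
(x_5, y_5) = (4620799·3647189234337689639247667201 + 496·207480·163763630995505661818050080, 4620799·163763630995505661818050080 + 207480·3647189234337689639247667201) = (33705856733676329245494460531519999, 1513437644680785412974289982477400)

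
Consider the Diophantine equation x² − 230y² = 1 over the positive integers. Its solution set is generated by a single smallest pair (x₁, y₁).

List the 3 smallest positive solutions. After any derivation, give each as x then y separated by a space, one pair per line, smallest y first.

√230 = [15; 6,30, …], period ℓ=2 (even) → k=1
i=0: a=15 ⇒ p=15, q=1
i=1: a=6 ⇒ p=91, q=6
fundamental: x₁=91, y₁=6  (since 8281 − 230·36 = 1)
(91+6√230)^2 = 16561 + 1092√230
(91+6√230)^3 = 3014011 + 198738√230

91 6
16561 1092
3014011 198738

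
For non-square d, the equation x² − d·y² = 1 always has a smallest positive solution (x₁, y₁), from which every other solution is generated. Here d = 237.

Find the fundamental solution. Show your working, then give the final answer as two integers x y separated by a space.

d=237: √d = [15; 2,1,1,7,10,7,1,1,2,30] (ℓ=10, even), read p_9/q_9
a_0=15:  p_0=15·1+0=15,  q_0=15·0+1=1
a_1=2:  p_1=2·15+1=31,  q_1=2·1+0=2
a_2=1:  p_2=1·31+15=46,  q_2=1·2+1=3
a_3=1:  p_3=1·46+31=77,  q_3=1·3+2=5
a_4=7:  p_4=7·77+46=585,  q_4=7·5+3=38
a_5=10:  p_5=10·585+77=5927,  q_5=10·38+5=385
…
a_7=1:  p_7=1·42074+5927=48001,  q_7=1·2733+385=3118
a_8=1:  p_8=1·48001+42074=90075,  q_8=1·3118+2733=5851
a_9=2:  p_9=2·90075+48001=228151,  q_9=2·5851+3118=14820
→ (228151, 14820).  Check: 228151²=52052878801, 237·14820²=52052878800, difference 1.

228151 14820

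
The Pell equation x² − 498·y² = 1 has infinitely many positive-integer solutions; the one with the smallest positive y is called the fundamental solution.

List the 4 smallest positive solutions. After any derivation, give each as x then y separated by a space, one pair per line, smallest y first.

179777 8056
64639539457 2896567024
23241404969742401 1041472259739240
8356540122426119709697 374465516875386131936

d=498: √d = [22; 3,6,22,6,3,44] (ℓ=6, even), read p_5/q_5
step 0: (22, 1)  from 22·(1,0) + (0,1)
…
step 4: (56794, 2545)  from 6·(9395,421) + (424,19)
step 5: (179777, 8056)  from 3·(56794,2545) + (9395,421)
→ (179777, 8056).  Check: 179777²=32319769729, 498·8056²=32319769728, difference 1.
n=2: (179777,8056)∘(179777,8056) = (179777·179777+498·8056·8056, 179777·8056+8056·179777) = (64639539457,2896567024)
n=3: (64639539457,2896567024)∘(179777,8056) = (179777·64639539457+498·8056·2896567024, 179777·2896567024+8056·64639539457) = (23241404969742401,1041472259739240)
n=4: (23241404969742401,1041472259739240)∘(179777,8056) = (179777·23241404969742401+498·8056·1041472259739240, 179777·1041472259739240+8056·23241404969742401) = (8356540122426119709697,374465516875386131936)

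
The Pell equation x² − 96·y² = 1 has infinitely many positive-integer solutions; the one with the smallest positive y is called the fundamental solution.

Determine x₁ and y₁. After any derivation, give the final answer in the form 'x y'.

√96 = [9; 1,3,1,18, …], period ℓ=4 (even) → k=3
k=0  a_k=9  p_k/q_k = 9/1
k=1  a_k=1  p_k/q_k = 10/1
k=2  a_k=3  p_k/q_k = 39/4
k=3  a_k=1  p_k/q_k = 49/5
fundamental: x₁=49, y₁=5  (since 2401 − 96·25 = 1)

49 5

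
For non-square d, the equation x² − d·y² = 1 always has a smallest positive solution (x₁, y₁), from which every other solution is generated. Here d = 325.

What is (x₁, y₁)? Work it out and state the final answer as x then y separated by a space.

649 36

√325 → a₀=18, period (36); ℓ=1 odd so k=1
step 0: (18, 1)  from 18·(1,0) + (0,1)
step 1: (649, 36)  from 36·(18,1) + (1,0)
(x₁, y₁) = (649, 36);  649² − 325·36² = 1 ✓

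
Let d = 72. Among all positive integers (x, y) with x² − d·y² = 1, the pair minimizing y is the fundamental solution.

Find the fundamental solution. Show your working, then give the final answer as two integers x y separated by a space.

[8; 2,16] for √72; ℓ=2 ⇒ convergent index 1
i=0: a=8 ⇒ p=8, q=1
i=1: a=2 ⇒ p=17, q=2
(x₁, y₁) = (17, 2);  17² − 72·2² = 1 ✓

17 2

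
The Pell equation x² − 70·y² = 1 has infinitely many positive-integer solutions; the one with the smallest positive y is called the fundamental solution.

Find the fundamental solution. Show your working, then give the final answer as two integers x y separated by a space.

251 30

[8; 2,1,2,1,2,16] for √70; ℓ=6 ⇒ convergent index 5
step 0: (8, 1)  from 8·(1,0) + (0,1)
step 1: (17, 2)  from 2·(8,1) + (1,0)
…
step 3: (67, 8)  from 2·(25,3) + (17,2)
step 4: (92, 11)  from 1·(67,8) + (25,3)
step 5: (251, 30)  from 2·(92,11) + (67,8)
(x₁, y₁) = (251, 30);  251² − 70·30² = 1 ✓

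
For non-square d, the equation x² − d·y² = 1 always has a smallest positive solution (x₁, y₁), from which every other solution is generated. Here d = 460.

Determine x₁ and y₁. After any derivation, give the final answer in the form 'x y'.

2535751 118230

√460 → a₀=21, period (2,4,3,1,2,10,2,1,3,4,2,42); ℓ=12 even so k=11
i=0: a=21 ⇒ p=21, q=1
…
i=3: a=3 ⇒ p=622, q=29
i=4: a=1 ⇒ p=815, q=38
i=5: a=2 ⇒ p=2252, q=105
…
i=8: a=1 ⇒ p=72257, q=3369
i=9: a=3 ⇒ p=265693, q=12388
i=10: a=4 ⇒ p=1135029, q=52921
i=11: a=2 ⇒ p=2535751, q=118230
fundamental: x₁=2535751, y₁=118230  (since 6430033134001 − 460·13978332900 = 1)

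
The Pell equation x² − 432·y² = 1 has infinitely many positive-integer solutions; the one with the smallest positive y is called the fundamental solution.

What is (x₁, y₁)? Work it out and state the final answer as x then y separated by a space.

√432 = [20; 1,3,1,1,1,3,1,40, …], period ℓ=8 (even) → k=7
step 0: (20, 1)  from 20·(1,0) + (0,1)
…
step 2: (83, 4)  from 3·(21,1) + (20,1)
…
step 4: (187, 9)  from 1·(104,5) + (83,4)
…
step 6: (1060, 51)  from 3·(291,14) + (187,9)
step 7: (1351, 65)  from 1·(1060,51) + (291,14)
fundamental: x₁=1351, y₁=65  (since 1825201 − 432·4225 = 1)

1351 65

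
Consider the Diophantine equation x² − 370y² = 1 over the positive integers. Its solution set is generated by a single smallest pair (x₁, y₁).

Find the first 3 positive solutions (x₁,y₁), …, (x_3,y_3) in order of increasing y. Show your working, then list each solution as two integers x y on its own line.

213859 11118
91471343761 4755368724
39123940210553539 2033956799880714

[19; 4,4,38] for √370; ℓ=3 ⇒ convergent index 5
k=0  a_k=19  p_k/q_k = 19/1
k=1  a_k=4  p_k/q_k = 77/4
…
k=3  a_k=38  p_k/q_k = 12503/650
k=4  a_k=4  p_k/q_k = 50339/2617
k=5  a_k=4  p_k/q_k = 213859/11118
(x₁, y₁) = (213859, 11118);  213859² − 370·11118² = 1 ✓
(x_2, y_2) = (213859·213859 + 370·11118·11118, 213859·11118 + 11118·213859) = (91471343761, 4755368724)
(x_3, y_3) = (213859·91471343761 + 370·11118·4755368724, 213859·4755368724 + 11118·91471343761) = (39123940210553539, 2033956799880714)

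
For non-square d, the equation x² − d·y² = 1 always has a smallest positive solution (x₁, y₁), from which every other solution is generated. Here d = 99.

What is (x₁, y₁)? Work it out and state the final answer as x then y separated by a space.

10 1

√99 = [9; 1,18, …], period ℓ=2 (even) → k=1
k=0  a_k=9  p_k/q_k = 9/1
k=1  a_k=1  p_k/q_k = 10/1
fundamental: x₁=10, y₁=1  (since 100 − 99·1 = 1)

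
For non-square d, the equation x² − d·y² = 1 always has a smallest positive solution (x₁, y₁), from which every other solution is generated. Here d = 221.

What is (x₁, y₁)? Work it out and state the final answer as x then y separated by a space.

1665 112

[14; 1,6,2,6,1,28] for √221; ℓ=6 ⇒ convergent index 5
k=0  a_k=14  p_k/q_k = 14/1
…
k=3  a_k=2  p_k/q_k = 223/15
k=4  a_k=6  p_k/q_k = 1442/97
k=5  a_k=1  p_k/q_k = 1665/112
fundamental: x₁=1665, y₁=112  (since 2772225 − 221·12544 = 1)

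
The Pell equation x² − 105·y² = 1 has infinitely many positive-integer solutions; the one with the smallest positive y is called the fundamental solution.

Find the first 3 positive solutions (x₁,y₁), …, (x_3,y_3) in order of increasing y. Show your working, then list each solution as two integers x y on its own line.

41 4
3361 328
275561 26892

d=105: √d = [10; 4,20] (ℓ=2, even), read p_1/q_1
i=0: a=10 ⇒ p=10, q=1
i=1: a=4 ⇒ p=41, q=4
→ (41, 4).  Check: 41²=1681, 105·4²=1680, difference 1.
k=2:  x_2 = 41·41+105·4·4 = 3361,  y_2 = 41·4+4·41 = 328
k=3:  x_3 = 41·3361+105·4·328 = 275561,  y_3 = 41·328+4·3361 = 26892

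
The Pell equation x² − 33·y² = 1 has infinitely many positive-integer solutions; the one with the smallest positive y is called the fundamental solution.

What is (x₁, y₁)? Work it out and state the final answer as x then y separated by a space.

23 4

√33 = [5; 1,2,1,10, …], period ℓ=4 (even) → k=3
a_0=5:  p_0=5·1+0=5,  q_0=5·0+1=1
a_1=1:  p_1=1·5+1=6,  q_1=1·1+0=1
a_2=2:  p_2=2·6+5=17,  q_2=2·1+1=3
a_3=1:  p_3=1·17+6=23,  q_3=1·3+1=4
fundamental: x₁=23, y₁=4  (since 529 − 33·16 = 1)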